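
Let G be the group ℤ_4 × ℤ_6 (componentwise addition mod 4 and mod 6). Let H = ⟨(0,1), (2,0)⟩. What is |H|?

12

|⟨(0,1)⟩| = 6 and |⟨(2,0)⟩| = 2, so |H| is a multiple of lcm(6, 2) = 6 and divides |G| = 24.
Closing under the operation: H = {(0,0), (0,1), (0,2), (0,3), (0,4), (0,5), (2,0), (2,1), (2,2), (2,3), (2,4), (2,5)}, so |H| = 12.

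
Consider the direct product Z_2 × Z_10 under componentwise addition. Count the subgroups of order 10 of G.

|G| = 20 and 10 | 20, so subgroups of order 10 are possible by Lagrange.
The subgroups of order 10 are: {(0,0), (0,1), (0,2), (0,3), (0,4), (0,5), (0,6), (0,7), (0,8), (0,9)}; {(0,0), (0,2), (0,4), (0,6), (0,8), (1,0), (1,2), (1,4), (1,6), (1,8)}; {(0,0), (0,2), (0,4), (0,6), (0,8), (1,1), (1,3), (1,5), (1,7), (1,9)}.
So G has 3 subgroups of order 10.

3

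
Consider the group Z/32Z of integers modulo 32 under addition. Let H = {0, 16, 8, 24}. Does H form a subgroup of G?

|H| = 4 divides |G| = 32, consistent with Lagrange.
H contains the identity, every element's inverse is in H, and H is closed under +: it is a subgroup.
In fact H = ⟨8⟩.

Yes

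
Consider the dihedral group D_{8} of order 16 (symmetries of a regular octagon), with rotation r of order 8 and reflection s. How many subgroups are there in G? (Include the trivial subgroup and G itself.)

19

|G| = 16, so by Lagrange every subgroup order divides 16. Divisors: 1, 2, 4, 8, 16.
Subgroups by order — order 1: 1; order 2: 9; order 4: 5; order 8: 3; order 16: 1.
Total: 1 + 9 + 5 + 3 + 1 = 19.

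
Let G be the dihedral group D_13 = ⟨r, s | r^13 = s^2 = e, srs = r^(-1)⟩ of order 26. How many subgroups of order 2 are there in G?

13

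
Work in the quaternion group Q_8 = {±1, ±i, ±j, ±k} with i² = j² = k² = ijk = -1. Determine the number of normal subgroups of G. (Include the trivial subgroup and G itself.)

G has 6 subgroups. Checking conjugation-invariance by order — order 1: 1/1 normal; order 2: 1/1 normal; order 4: 3/3 normal; order 8: 1/1 normal.
Total normal subgroups: 6.

6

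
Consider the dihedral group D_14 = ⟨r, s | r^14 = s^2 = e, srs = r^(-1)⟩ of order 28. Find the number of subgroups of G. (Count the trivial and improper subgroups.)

|G| = 28, so by Lagrange every subgroup order divides 28. Divisors: 1, 2, 4, 7, 14, 28.
Subgroups by order — order 1: 1; order 2: 15; order 4: 7; order 7: 1; order 14: 3; order 28: 1.
Total: 1 + 15 + 7 + 1 + 3 + 1 = 28.

28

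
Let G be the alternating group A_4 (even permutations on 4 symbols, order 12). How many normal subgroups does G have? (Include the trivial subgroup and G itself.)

G has 10 subgroups. Checking conjugation-invariance by order — order 1: 1/1 normal; order 2: 0/3 normal; order 3: 0/4 normal; order 4: 1/1 normal; order 12: 1/1 normal.
Total normal subgroups: 3.

3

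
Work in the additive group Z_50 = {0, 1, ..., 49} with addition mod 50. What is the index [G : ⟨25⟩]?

25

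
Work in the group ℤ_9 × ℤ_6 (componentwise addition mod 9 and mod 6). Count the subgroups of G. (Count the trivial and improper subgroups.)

20

|G| = 54, so by Lagrange every subgroup order divides 54. Divisors: 1, 2, 3, 6, 9, 18, 27, 54.
Subgroups by order — order 1: 1; order 2: 1; order 3: 4; order 6: 4; order 9: 4; order 18: 4; order 27: 1; order 54: 1.
Total: 1 + 1 + 4 + 4 + 4 + 4 + 1 + 1 = 20.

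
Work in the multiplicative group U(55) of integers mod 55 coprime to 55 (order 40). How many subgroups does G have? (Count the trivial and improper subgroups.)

|G| = 40, so by Lagrange every subgroup order divides 40. Divisors: 1, 2, 4, 5, 8, 10, 20, 40.
Subgroups by order — order 1: 1; order 2: 3; order 4: 3; order 5: 1; order 8: 1; order 10: 3; order 20: 3; order 40: 1.
Total: 1 + 3 + 3 + 1 + 1 + 3 + 3 + 1 = 16.

16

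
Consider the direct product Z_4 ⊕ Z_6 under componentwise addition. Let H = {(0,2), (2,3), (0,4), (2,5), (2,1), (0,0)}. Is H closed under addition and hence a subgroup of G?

Yes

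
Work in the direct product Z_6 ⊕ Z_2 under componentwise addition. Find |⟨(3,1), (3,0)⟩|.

4

|⟨(3,1)⟩| = 2 and |⟨(3,0)⟩| = 2, so |H| is a multiple of lcm(2, 2) = 2 and divides |G| = 12.
Closing under the operation: H = {(0,0), (0,1), (3,0), (3,1)}, so |H| = 4.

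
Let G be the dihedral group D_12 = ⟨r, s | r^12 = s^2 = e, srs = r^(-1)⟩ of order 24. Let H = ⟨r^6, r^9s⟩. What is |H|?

4

|⟨r^6⟩| = 2 and |⟨r^9s⟩| = 2, so |H| is a multiple of lcm(2, 2) = 2 and divides |G| = 24.
Closing under the operation: H = {e, r^6, r^3s, r^9s}, so |H| = 4.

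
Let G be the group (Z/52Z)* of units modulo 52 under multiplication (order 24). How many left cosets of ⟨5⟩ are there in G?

|⟨5⟩| = 4 and |G| = 24.
By Lagrange, [G : H] = |G|/|H| = 24/4 = 6.

6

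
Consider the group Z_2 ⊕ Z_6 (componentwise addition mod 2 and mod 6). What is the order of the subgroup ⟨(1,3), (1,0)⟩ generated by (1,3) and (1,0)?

4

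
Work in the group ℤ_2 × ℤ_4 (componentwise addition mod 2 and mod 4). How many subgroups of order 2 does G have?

|G| = 8 and 2 | 8, so subgroups of order 2 are possible by Lagrange.
The subgroups of order 2 are: {(0,0), (0,2)}; {(0,0), (1,0)}; {(0,0), (1,2)}.
So G has 3 subgroups of order 2.

3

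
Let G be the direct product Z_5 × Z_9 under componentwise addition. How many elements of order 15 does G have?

8

An element (a,b) has order lcm(ord(a), ord(b)); count pairs with lcm equal to 15.
Enumerating gives 8 such elements.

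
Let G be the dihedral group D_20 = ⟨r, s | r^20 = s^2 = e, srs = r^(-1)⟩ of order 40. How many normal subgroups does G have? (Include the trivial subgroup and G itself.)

G has 48 subgroups. Checking conjugation-invariance by order — order 1: 1/1 normal; order 2: 1/21 normal; order 4: 1/11 normal; order 5: 1/1 normal; order 8: 0/5 normal; order 10: 1/5 normal; order 20: 3/3 normal; order 40: 1/1 normal.
Total normal subgroups: 9.

9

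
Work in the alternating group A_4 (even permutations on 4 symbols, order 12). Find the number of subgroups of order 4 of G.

|G| = 12 and 4 | 12, so subgroups of order 4 are possible by Lagrange.
The subgroups of order 4 are: {e, (1 2)(3 4), (1 3)(2 4), (1 4)(2 3)}.
So G has 1 subgroup of order 4.

1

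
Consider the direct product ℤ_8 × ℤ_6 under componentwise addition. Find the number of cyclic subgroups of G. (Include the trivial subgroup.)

Each element a generates a cyclic subgroup ⟨a⟩; distinct elements may generate the same one (a cyclic group of order d has φ(d) generators).
Cyclic subgroups by order — order 1: 1; order 2: 3; order 3: 1; order 4: 2; order 6: 3; order 8: 2; order 12: 2; order 24: 2.
Total: 16.

16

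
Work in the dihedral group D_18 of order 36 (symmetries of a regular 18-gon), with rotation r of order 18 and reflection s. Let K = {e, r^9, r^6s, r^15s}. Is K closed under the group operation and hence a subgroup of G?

Yes

|K| = 4 divides |G| = 36, consistent with Lagrange.
K contains the identity, every element's inverse is in K, and K is closed under ·: it is a subgroup.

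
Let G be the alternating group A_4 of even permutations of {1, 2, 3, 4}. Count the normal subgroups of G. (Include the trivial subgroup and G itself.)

G has 10 subgroups. Checking conjugation-invariance by order — order 1: 1/1 normal; order 2: 0/3 normal; order 3: 0/4 normal; order 4: 1/1 normal; order 12: 1/1 normal.
Total normal subgroups: 3.

3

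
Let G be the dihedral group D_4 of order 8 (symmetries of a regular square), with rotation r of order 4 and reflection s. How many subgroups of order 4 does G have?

3

|G| = 8 and 4 | 8, so subgroups of order 4 are possible by Lagrange.
The subgroups of order 4 are: {e, r, r^2, r^3}; {e, r^2, s, r^2s}; {e, r^2, rs, r^3s}.
So G has 3 subgroups of order 4.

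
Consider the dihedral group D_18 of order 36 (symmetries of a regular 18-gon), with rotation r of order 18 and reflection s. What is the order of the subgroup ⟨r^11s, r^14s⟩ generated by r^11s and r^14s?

12

|⟨r^11s⟩| = 2 and |⟨r^14s⟩| = 2, so |H| is a multiple of lcm(2, 2) = 2 and divides |G| = 36.
Closing under the operation: H = {e, r^3, r^6, r^9, r^12, r^15, r^2s, r^5s, r^8s, r^11s, r^14s, r^17s}, so |H| = 12.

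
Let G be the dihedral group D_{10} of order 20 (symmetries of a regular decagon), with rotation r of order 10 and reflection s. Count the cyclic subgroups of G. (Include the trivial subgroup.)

14

Group the elements of G by the cyclic subgroup they generate; each cyclic subgroup of order d accounts for φ(d) elements.
Cyclic subgroups by order — order 1: 1; order 2: 11; order 5: 1; order 10: 1.
Total: 14.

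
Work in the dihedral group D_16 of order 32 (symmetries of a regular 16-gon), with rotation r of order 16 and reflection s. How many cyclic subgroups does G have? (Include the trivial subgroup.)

21

Each element a generates a cyclic subgroup ⟨a⟩; distinct elements may generate the same one (a cyclic group of order d has φ(d) generators).
Cyclic subgroups by order — order 1: 1; order 2: 17; order 4: 1; order 8: 1; order 16: 1.
Total: 21.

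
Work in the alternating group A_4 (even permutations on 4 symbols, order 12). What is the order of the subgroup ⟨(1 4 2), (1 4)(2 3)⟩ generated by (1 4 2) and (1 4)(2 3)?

12

|⟨(1 4 2)⟩| = 3 and |⟨(1 4)(2 3)⟩| = 2, so |H| is a multiple of lcm(3, 2) = 6 and divides |G| = 12.
Closing {(1 4 2), (1 4)(2 3)} under the group operation gives all of G, so |H| = 12.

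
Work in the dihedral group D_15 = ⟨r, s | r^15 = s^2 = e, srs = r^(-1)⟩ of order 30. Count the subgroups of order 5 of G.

1

|G| = 30 and 5 | 30, so subgroups of order 5 are possible by Lagrange.
The subgroups of order 5 are: {e, r^3, r^6, r^9, r^12}.
So G has 1 subgroup of order 5.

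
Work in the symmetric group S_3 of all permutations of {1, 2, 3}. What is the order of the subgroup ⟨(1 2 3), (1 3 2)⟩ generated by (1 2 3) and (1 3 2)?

3

|⟨(1 2 3)⟩| = 3 and |⟨(1 3 2)⟩| = 3, so |H| is a multiple of lcm(3, 3) = 3 and divides |G| = 6.
Closing under the operation: H = {e, (1 2 3), (1 3 2)}, so |H| = 3.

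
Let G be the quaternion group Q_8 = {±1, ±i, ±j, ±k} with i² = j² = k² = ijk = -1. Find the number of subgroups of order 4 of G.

|G| = 8 and 4 | 8, so subgroups of order 4 are possible by Lagrange.
The subgroups of order 4 are: {1, -1, i, -i}; {1, -1, j, -j}; {1, -1, k, -k}.
So G has 3 subgroups of order 4.

3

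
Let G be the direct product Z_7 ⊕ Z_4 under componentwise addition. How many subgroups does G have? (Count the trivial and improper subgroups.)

|G| = 28, so by Lagrange every subgroup order divides 28. Divisors: 1, 2, 4, 7, 14, 28.
Subgroups by order — order 1: 1; order 2: 1; order 4: 1; order 7: 1; order 14: 1; order 28: 1.
Total: 1 + 1 + 1 + 1 + 1 + 1 = 6.

6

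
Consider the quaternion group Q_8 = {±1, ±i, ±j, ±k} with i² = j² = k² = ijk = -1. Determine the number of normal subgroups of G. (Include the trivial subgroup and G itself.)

G has 6 subgroups. Checking conjugation-invariance by order — order 1: 1/1 normal; order 2: 1/1 normal; order 4: 3/3 normal; order 8: 1/1 normal.
Total normal subgroups: 6.

6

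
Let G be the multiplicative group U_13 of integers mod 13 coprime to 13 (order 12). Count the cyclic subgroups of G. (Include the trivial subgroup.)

6

Group the elements of G by the cyclic subgroup they generate; each cyclic subgroup of order d accounts for φ(d) elements.
Cyclic subgroups by order — order 1: 1; order 2: 1; order 3: 1; order 4: 1; order 6: 1; order 12: 1.
Total: 6.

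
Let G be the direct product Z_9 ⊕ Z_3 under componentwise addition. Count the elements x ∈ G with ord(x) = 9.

An element (a,b) has order lcm(ord(a), ord(b)); count pairs with lcm equal to 9.
Enumerating gives 18 such elements.

18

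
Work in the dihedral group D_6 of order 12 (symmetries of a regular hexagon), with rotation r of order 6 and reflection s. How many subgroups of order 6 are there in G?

|G| = 12 and 6 | 12, so subgroups of order 6 are possible by Lagrange.
The subgroups of order 6 are: {e, r, r^2, r^3, r^4, r^5}; {e, r^2, r^4, s, r^2s, r^4s}; {e, r^2, r^4, rs, r^3s, r^5s}.
So G has 3 subgroups of order 6.

3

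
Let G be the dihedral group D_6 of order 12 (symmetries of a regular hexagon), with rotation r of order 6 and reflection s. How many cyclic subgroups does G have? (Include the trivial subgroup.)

Group the elements of G by the cyclic subgroup they generate; each cyclic subgroup of order d accounts for φ(d) elements.
Cyclic subgroups by order — order 1: 1; order 2: 7; order 3: 1; order 6: 1.
Total: 10.

10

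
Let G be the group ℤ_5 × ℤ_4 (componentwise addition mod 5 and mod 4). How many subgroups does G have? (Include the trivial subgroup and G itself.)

6

|G| = 20, so by Lagrange every subgroup order divides 20. Divisors: 1, 2, 4, 5, 10, 20.
Subgroups by order — order 1: 1; order 2: 1; order 4: 1; order 5: 1; order 10: 1; order 20: 1.
Total: 1 + 1 + 1 + 1 + 1 + 1 = 6.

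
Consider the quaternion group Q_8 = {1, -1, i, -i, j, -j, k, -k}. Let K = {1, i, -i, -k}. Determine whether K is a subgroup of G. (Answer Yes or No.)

No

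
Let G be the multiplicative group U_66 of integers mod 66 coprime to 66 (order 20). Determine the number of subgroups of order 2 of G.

|G| = 20 and 2 | 20, so subgroups of order 2 are possible by Lagrange.
The subgroups of order 2 are: {1, 23}; {1, 43}; {1, 65}.
So G has 3 subgroups of order 2.

3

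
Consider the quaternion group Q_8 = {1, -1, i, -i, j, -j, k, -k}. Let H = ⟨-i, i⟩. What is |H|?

4

|⟨-i⟩| = 4 and |⟨i⟩| = 4, so |H| is a multiple of lcm(4, 4) = 4 and divides |G| = 8.
Closing under the operation: H = {1, -1, i, -i}, so |H| = 4.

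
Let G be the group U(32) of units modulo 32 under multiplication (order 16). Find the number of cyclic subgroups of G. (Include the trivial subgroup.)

8

Each element a generates a cyclic subgroup ⟨a⟩; distinct elements may generate the same one (a cyclic group of order d has φ(d) generators).
Cyclic subgroups by order — order 1: 1; order 2: 3; order 4: 2; order 8: 2.
Total: 8.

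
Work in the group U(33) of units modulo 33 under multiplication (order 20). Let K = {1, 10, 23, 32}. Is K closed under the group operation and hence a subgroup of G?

Yes

|K| = 4 divides |G| = 20, consistent with Lagrange.
K contains the identity, every element's inverse is in K, and K is closed under ·: it is a subgroup.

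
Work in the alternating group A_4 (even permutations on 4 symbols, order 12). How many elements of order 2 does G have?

The elements of order 2 are: (1 2)(3 4), (1 3)(2 4), (1 4)(2 3).
That's 3.

3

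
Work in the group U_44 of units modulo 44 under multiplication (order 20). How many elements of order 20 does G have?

No element of G has order 20 (even though 20 | 20).

0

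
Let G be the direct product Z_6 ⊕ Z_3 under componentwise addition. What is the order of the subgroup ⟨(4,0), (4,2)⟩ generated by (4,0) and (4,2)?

9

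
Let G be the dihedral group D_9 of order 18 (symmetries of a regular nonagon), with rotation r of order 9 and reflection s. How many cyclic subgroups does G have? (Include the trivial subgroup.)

12

A cyclic subgroup of order d is generated by each of its φ(d) elements of order d, so the cyclic subgroups of order d number (#elements of order d)/φ(d).
Cyclic subgroups by order — order 1: 1; order 2: 9; order 3: 1; order 9: 1.
Total: 12.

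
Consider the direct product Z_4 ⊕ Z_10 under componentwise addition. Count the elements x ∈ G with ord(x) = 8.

0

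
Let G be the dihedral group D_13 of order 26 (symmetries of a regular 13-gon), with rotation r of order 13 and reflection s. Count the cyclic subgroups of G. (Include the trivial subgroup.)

Each element a generates a cyclic subgroup ⟨a⟩; distinct elements may generate the same one (a cyclic group of order d has φ(d) generators).
Cyclic subgroups by order — order 1: 1; order 2: 13; order 13: 1.
Total: 15.

15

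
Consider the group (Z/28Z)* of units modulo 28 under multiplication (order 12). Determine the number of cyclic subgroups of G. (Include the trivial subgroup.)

8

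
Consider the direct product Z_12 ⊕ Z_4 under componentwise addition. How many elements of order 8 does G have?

An element (a,b) has order lcm(ord(a), ord(b)); count pairs with lcm equal to 8.
Enumerating gives 0 such elements.

0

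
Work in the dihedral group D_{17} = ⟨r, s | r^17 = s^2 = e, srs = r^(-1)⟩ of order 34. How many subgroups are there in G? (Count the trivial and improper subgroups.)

|G| = 34, so by Lagrange every subgroup order divides 34. Divisors: 1, 2, 17, 34.
Subgroups by order — order 1: 1; order 2: 17; order 17: 1; order 34: 1.
Total: 1 + 17 + 1 + 1 = 20.

20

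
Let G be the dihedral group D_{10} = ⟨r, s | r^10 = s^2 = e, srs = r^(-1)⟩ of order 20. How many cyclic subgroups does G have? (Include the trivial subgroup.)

14

A cyclic subgroup of order d is generated by each of its φ(d) elements of order d, so the cyclic subgroups of order d number (#elements of order d)/φ(d).
Cyclic subgroups by order — order 1: 1; order 2: 11; order 5: 1; order 10: 1.
Total: 14.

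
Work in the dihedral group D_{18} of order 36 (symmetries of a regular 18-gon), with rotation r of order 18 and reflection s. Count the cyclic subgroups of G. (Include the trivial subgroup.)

A cyclic subgroup of order d is generated by each of its φ(d) elements of order d, so the cyclic subgroups of order d number (#elements of order d)/φ(d).
Cyclic subgroups by order — order 1: 1; order 2: 19; order 3: 1; order 6: 1; order 9: 1; order 18: 1.
Total: 24.

24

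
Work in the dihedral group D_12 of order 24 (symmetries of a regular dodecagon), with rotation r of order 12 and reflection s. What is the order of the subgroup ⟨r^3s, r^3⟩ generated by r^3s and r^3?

8

|⟨r^3s⟩| = 2 and |⟨r^3⟩| = 4, so |H| is a multiple of lcm(2, 4) = 4 and divides |G| = 24.
Closing under the operation: H = {e, r^3, r^6, r^9, s, r^3s, r^6s, r^9s}, so |H| = 8.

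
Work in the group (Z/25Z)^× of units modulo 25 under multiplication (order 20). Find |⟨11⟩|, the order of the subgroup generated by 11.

5

Compute successive powers of 11 mod 25: 11, 21, 6, 16, 1; 11^5 ≡ 1 (mod 25).
So |⟨11⟩| = 5.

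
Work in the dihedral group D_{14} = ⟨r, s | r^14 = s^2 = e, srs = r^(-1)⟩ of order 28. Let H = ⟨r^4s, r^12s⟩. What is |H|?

14

|⟨r^4s⟩| = 2 and |⟨r^12s⟩| = 2, so |H| is a multiple of lcm(2, 2) = 2 and divides |G| = 28.
Closing under the operation: H = {e, r^2, r^4, r^6, r^8, r^10, r^12, s, r^2s, r^4s, r^6s, r^8s, r^10s, r^12s}, so |H| = 14.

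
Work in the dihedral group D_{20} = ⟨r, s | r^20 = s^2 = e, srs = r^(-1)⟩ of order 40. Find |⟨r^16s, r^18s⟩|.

20

|⟨r^16s⟩| = 2 and |⟨r^18s⟩| = 2, so |H| is a multiple of lcm(2, 2) = 2 and divides |G| = 40.
Closing under the operation: H = {e, r^2, r^4, r^6, r^8, r^10, r^12, r^14, r^16, r^18, s, r^2s, r^4s, r^6s, r^8s, r^10s, r^12s, r^14s, r^16s, r^18s}, so |H| = 20.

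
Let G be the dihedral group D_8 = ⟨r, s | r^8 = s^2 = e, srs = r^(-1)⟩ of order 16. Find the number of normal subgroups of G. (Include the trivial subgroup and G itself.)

G has 19 subgroups. Checking conjugation-invariance by order — order 1: 1/1 normal; order 2: 1/9 normal; order 4: 1/5 normal; order 8: 3/3 normal; order 16: 1/1 normal.
Total normal subgroups: 7.

7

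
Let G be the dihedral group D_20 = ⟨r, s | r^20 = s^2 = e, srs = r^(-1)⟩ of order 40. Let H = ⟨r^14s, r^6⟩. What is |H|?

|⟨r^14s⟩| = 2 and |⟨r^6⟩| = 10, so |H| is a multiple of lcm(2, 10) = 10 and divides |G| = 40.
Closing under the operation: H = {e, r^2, r^4, r^6, r^8, r^10, r^12, r^14, r^16, r^18, s, r^2s, r^4s, r^6s, r^8s, r^10s, r^12s, r^14s, r^16s, r^18s}, so |H| = 20.

20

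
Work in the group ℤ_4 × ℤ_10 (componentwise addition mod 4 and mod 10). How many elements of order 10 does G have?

12

An element (a,b) has order lcm(ord(a), ord(b)); count pairs with lcm equal to 10.
Enumerating gives 12 such elements.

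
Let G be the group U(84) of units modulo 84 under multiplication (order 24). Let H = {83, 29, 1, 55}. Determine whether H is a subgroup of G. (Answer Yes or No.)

Yes

|H| = 4 divides |G| = 24, consistent with Lagrange.
H contains the identity, every element's inverse is in H, and H is closed under ·: it is a subgroup.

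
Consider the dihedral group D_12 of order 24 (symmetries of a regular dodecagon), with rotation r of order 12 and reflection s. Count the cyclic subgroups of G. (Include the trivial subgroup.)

18

Group the elements of G by the cyclic subgroup they generate; each cyclic subgroup of order d accounts for φ(d) elements.
Cyclic subgroups by order — order 1: 1; order 2: 13; order 3: 1; order 4: 1; order 6: 1; order 12: 1.
Total: 18.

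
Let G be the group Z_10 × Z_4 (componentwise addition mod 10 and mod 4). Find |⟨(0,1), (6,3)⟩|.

20

|⟨(0,1)⟩| = 4 and |⟨(6,3)⟩| = 20, so |H| is a multiple of lcm(4, 20) = 20 and divides |G| = 40.
Closing under the operation: H = {(0,0), (0,1), (0,2), (0,3), (2,0), (2,1), (2,2), (2,3), (4,0), (4,1), (4,2), (4,3), (6,0), (6,1), (6,2), (6,3), (8,0), (8,1), (8,2), (8,3)}, so |H| = 20.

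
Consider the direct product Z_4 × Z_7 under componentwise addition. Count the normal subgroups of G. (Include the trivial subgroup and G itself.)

G is abelian, so every subgroup is normal.
G has 6 subgroups in total, hence 6 normal subgroups.

6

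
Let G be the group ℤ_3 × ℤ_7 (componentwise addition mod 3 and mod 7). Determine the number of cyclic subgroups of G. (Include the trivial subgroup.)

Group the elements of G by the cyclic subgroup they generate; each cyclic subgroup of order d accounts for φ(d) elements.
Cyclic subgroups by order — order 1: 1; order 3: 1; order 7: 1; order 21: 1.
Total: 4.

4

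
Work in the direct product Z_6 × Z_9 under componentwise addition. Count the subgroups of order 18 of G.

4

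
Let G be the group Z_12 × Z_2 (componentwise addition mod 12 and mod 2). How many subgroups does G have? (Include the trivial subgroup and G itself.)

|G| = 24, so by Lagrange every subgroup order divides 24. Divisors: 1, 2, 3, 4, 6, 8, 12, 24.
Subgroups by order — order 1: 1; order 2: 3; order 3: 1; order 4: 3; order 6: 3; order 8: 1; order 12: 3; order 24: 1.
Total: 1 + 3 + 1 + 3 + 3 + 1 + 3 + 1 = 16.

16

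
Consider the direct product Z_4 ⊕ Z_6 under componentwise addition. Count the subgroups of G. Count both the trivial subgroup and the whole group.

|G| = 24, so by Lagrange every subgroup order divides 24. Divisors: 1, 2, 3, 4, 6, 8, 12, 24.
Subgroups by order — order 1: 1; order 2: 3; order 3: 1; order 4: 3; order 6: 3; order 8: 1; order 12: 3; order 24: 1.
Total: 1 + 3 + 1 + 3 + 3 + 1 + 3 + 1 = 16.

16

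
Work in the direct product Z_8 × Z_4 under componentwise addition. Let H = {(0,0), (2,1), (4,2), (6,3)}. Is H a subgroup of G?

Yes

|H| = 4 divides |G| = 32, consistent with Lagrange.
H contains the identity, every element's inverse is in H, and H is closed under +: it is a subgroup.
In fact H = ⟨(6,3)⟩.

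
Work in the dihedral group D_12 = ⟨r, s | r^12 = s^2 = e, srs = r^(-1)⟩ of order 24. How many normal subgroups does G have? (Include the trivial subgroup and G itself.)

9

G has 34 subgroups. Checking conjugation-invariance by order — order 1: 1/1 normal; order 2: 1/13 normal; order 3: 1/1 normal; order 4: 1/7 normal; order 6: 1/5 normal; order 8: 0/3 normal; order 12: 3/3 normal; order 24: 1/1 normal.
Total normal subgroups: 9.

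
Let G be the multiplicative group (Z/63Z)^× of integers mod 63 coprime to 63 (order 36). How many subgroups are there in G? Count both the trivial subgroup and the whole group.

30

|G| = 36, so by Lagrange every subgroup order divides 36. Divisors: 1, 2, 3, 4, 6, 9, 12, 18, 36.
Subgroups by order — order 1: 1; order 2: 3; order 3: 4; order 4: 1; order 6: 12; order 9: 1; order 12: 4; order 18: 3; order 36: 1.
Total: 1 + 3 + 4 + 1 + 12 + 1 + 4 + 3 + 1 = 30.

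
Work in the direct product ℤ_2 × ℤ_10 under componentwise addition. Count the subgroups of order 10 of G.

3

|G| = 20 and 10 | 20, so subgroups of order 10 are possible by Lagrange.
The subgroups of order 10 are: {(0,0), (0,1), (0,2), (0,3), (0,4), (0,5), (0,6), (0,7), (0,8), (0,9)}; {(0,0), (0,2), (0,4), (0,6), (0,8), (1,0), (1,2), (1,4), (1,6), (1,8)}; {(0,0), (0,2), (0,4), (0,6), (0,8), (1,1), (1,3), (1,5), (1,7), (1,9)}.
So G has 3 subgroups of order 10.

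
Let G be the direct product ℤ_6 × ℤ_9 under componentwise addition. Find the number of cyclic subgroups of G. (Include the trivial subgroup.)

Group the elements of G by the cyclic subgroup they generate; each cyclic subgroup of order d accounts for φ(d) elements.
Cyclic subgroups by order — order 1: 1; order 2: 1; order 3: 4; order 6: 4; order 9: 3; order 18: 3.
Total: 16.

16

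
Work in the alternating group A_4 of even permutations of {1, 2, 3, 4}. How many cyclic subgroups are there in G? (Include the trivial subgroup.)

A cyclic subgroup of order d is generated by each of its φ(d) elements of order d, so the cyclic subgroups of order d number (#elements of order d)/φ(d).
Cyclic subgroups by order — order 1: 1; order 2: 3; order 3: 4.
Total: 8.

8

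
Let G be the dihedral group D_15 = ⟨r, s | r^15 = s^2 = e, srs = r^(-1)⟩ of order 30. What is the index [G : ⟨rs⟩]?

|⟨rs⟩| = 2 and |G| = 30.
By Lagrange, [G : H] = |G|/|H| = 30/2 = 15.

15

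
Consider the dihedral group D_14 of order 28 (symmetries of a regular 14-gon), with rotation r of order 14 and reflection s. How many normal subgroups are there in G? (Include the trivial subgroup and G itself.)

G has 28 subgroups. Checking conjugation-invariance by order — order 1: 1/1 normal; order 2: 1/15 normal; order 4: 0/7 normal; order 7: 1/1 normal; order 14: 3/3 normal; order 28: 1/1 normal.
Total normal subgroups: 7.

7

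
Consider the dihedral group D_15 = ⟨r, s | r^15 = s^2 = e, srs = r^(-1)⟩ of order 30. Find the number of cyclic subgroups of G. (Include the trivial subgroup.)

Each element a generates a cyclic subgroup ⟨a⟩; distinct elements may generate the same one (a cyclic group of order d has φ(d) generators).
Cyclic subgroups by order — order 1: 1; order 2: 15; order 3: 1; order 5: 1; order 15: 1.
Total: 19.

19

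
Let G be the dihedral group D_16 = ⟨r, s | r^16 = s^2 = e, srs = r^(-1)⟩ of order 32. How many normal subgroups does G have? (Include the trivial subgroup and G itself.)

G has 36 subgroups. Checking conjugation-invariance by order — order 1: 1/1 normal; order 2: 1/17 normal; order 4: 1/9 normal; order 8: 1/5 normal; order 16: 3/3 normal; order 32: 1/1 normal.
Total normal subgroups: 8.

8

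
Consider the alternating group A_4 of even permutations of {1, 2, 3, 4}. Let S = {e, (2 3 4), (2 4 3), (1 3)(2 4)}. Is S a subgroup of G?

No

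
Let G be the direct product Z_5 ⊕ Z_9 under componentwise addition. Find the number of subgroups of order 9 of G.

1

|G| = 45 and 9 | 45, so subgroups of order 9 are possible by Lagrange.
The subgroups of order 9 are: {(0,0), (0,1), (0,2), (0,3), (0,4), (0,5), (0,6), (0,7), (0,8)}.
So G has 1 subgroup of order 9.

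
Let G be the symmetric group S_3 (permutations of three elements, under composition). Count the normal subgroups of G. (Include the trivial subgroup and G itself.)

3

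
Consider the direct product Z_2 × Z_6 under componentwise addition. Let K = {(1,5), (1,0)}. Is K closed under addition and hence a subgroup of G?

The identity (0,0) ∉ K, so K is not a subgroup.

No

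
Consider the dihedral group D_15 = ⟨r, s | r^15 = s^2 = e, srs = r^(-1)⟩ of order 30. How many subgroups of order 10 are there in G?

3

|G| = 30 and 10 | 30, so subgroups of order 10 are possible by Lagrange.
The subgroups of order 10 are: {e, r^3, r^6, r^9, r^12, rs, r^4s, r^7s, r^10s, r^13s}; {e, r^3, r^6, r^9, r^12, r^2s, r^5s, r^8s, r^11s, r^14s}; {e, r^3, r^6, r^9, r^12, s, r^3s, r^6s, r^9s, r^12s}.
So G has 3 subgroups of order 10.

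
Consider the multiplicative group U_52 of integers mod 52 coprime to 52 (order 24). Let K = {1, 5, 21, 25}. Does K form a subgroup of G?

|K| = 4 divides |G| = 24, consistent with Lagrange.
K contains the identity, every element's inverse is in K, and K is closed under ·: it is a subgroup.
In fact K = ⟨21⟩.

Yes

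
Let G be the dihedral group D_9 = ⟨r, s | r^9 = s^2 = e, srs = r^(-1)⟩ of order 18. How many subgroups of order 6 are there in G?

|G| = 18 and 6 | 18, so subgroups of order 6 are possible by Lagrange.
The subgroups of order 6 are: {e, r^3, r^6, r^2s, r^5s, r^8s}; {e, r^3, r^6, s, r^3s, r^6s}; {e, r^3, r^6, rs, r^4s, r^7s}.
So G has 3 subgroups of order 6.

3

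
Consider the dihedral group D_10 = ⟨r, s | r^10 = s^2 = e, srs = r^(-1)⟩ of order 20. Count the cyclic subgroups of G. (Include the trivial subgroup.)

14

Each element a generates a cyclic subgroup ⟨a⟩; distinct elements may generate the same one (a cyclic group of order d has φ(d) generators).
Cyclic subgroups by order — order 1: 1; order 2: 11; order 5: 1; order 10: 1.
Total: 14.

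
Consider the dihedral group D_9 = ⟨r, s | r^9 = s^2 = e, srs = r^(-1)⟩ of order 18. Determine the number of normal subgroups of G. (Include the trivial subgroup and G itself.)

4

G has 16 subgroups. Checking conjugation-invariance by order — order 1: 1/1 normal; order 2: 0/9 normal; order 3: 1/1 normal; order 6: 0/3 normal; order 9: 1/1 normal; order 18: 1/1 normal.
Total normal subgroups: 4.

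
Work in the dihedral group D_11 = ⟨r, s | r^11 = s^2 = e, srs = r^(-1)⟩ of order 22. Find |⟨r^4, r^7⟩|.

|⟨r^4⟩| = 11 and |⟨r^7⟩| = 11, so |H| is a multiple of lcm(11, 11) = 11 and divides |G| = 22.
Closing under the operation: H = {e, r, r^2, r^3, r^4, r^5, r^6, r^7, r^8, r^9, r^10}, so |H| = 11.

11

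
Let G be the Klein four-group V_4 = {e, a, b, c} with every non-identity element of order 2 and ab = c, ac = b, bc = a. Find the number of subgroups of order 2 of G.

3

|G| = 4 and 2 | 4, so subgroups of order 2 are possible by Lagrange.
The subgroups of order 2 are: {e, a}; {e, b}; {e, c}.
So G has 3 subgroups of order 2.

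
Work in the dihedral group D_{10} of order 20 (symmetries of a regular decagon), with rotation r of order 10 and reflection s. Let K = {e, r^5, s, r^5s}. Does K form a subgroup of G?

Yes

|K| = 4 divides |G| = 20, consistent with Lagrange.
K contains the identity, every element's inverse is in K, and K is closed under ·: it is a subgroup.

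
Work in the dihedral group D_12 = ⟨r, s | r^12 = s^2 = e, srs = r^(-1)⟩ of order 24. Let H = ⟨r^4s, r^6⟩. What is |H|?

|⟨r^4s⟩| = 2 and |⟨r^6⟩| = 2, so |H| is a multiple of lcm(2, 2) = 2 and divides |G| = 24.
Closing under the operation: H = {e, r^6, r^4s, r^10s}, so |H| = 4.

4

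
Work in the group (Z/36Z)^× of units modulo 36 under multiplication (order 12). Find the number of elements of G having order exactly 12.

0

No element of G has order 12 (even though 12 | 12).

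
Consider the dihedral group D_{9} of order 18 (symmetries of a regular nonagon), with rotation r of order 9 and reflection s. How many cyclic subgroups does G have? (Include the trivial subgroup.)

12

Group the elements of G by the cyclic subgroup they generate; each cyclic subgroup of order d accounts for φ(d) elements.
Cyclic subgroups by order — order 1: 1; order 2: 9; order 3: 1; order 9: 1.
Total: 12.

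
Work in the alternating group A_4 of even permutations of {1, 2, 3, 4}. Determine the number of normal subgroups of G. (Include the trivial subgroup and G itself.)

3

G has 10 subgroups. Checking conjugation-invariance by order — order 1: 1/1 normal; order 2: 0/3 normal; order 3: 0/4 normal; order 4: 1/1 normal; order 12: 1/1 normal.
Total normal subgroups: 3.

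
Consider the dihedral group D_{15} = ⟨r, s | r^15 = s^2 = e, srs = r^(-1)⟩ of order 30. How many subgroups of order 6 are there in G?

|G| = 30 and 6 | 30, so subgroups of order 6 are possible by Lagrange.
The subgroups of order 6 are: {e, r^5, r^10, s, r^5s, r^10s}; {e, r^5, r^10, rs, r^6s, r^11s}; {e, r^5, r^10, r^2s, r^7s, r^12s}; {e, r^5, r^10, r^3s, r^8s, r^13s}; … (5 in all).
So G has 5 subgroups of order 6.

5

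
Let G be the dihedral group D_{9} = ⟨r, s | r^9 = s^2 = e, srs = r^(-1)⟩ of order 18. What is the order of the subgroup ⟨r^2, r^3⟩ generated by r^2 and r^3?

9

|⟨r^2⟩| = 9 and |⟨r^3⟩| = 3, so |H| is a multiple of lcm(9, 3) = 9 and divides |G| = 18.
Closing under the operation: H = {e, r, r^2, r^3, r^4, r^5, r^6, r^7, r^8}, so |H| = 9.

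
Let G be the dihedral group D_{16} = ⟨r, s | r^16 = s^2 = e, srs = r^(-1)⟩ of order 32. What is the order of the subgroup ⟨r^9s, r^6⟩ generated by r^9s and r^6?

|⟨r^9s⟩| = 2 and |⟨r^6⟩| = 8, so |H| is a multiple of lcm(2, 8) = 8 and divides |G| = 32.
Closing under the operation: H = {e, r^2, r^4, r^6, r^8, r^10, r^12, r^14, rs, r^3s, r^5s, r^7s, r^9s, r^11s, r^13s, r^15s}, so |H| = 16.

16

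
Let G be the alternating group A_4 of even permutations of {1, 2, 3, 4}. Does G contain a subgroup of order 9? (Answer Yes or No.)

No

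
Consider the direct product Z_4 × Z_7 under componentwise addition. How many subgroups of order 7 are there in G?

|G| = 28 and 7 | 28, so subgroups of order 7 are possible by Lagrange.
The subgroups of order 7 are: {(0,0), (0,1), (0,2), (0,3), (0,4), (0,5), (0,6)}.
So G has 1 subgroup of order 7.

1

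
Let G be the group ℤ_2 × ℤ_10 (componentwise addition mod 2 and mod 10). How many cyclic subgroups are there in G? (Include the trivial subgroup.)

8

Group the elements of G by the cyclic subgroup they generate; each cyclic subgroup of order d accounts for φ(d) elements.
Cyclic subgroups by order — order 1: 1; order 2: 3; order 5: 1; order 10: 3.
Total: 8.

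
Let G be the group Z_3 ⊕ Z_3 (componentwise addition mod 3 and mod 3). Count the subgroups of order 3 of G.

|G| = 9 and 3 | 9, so subgroups of order 3 are possible by Lagrange.
The subgroups of order 3 are: {(0,0), (0,1), (0,2)}; {(0,0), (1,0), (2,0)}; {(0,0), (1,1), (2,2)}; {(0,0), (1,2), (2,1)}.
So G has 4 subgroups of order 3.

4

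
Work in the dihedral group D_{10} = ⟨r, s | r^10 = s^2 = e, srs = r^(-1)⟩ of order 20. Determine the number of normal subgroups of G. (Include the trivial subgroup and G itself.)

7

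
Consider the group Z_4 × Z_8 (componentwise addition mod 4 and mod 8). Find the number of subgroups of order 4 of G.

|G| = 32 and 4 | 32, so subgroups of order 4 are possible by Lagrange.
The subgroups of order 4 are: {(0,0), (0,2), (0,4), (0,6)}; {(0,0), (0,4), (2,0), (2,4)}; {(0,0), (0,4), (2,2), (2,6)}; {(0,0), (1,0), (2,0), (3,0)}; … (7 in all).
So G has 7 subgroups of order 4.

7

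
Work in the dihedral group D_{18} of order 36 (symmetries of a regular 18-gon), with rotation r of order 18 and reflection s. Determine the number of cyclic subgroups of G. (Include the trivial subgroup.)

Each element a generates a cyclic subgroup ⟨a⟩; distinct elements may generate the same one (a cyclic group of order d has φ(d) generators).
Cyclic subgroups by order — order 1: 1; order 2: 19; order 3: 1; order 6: 1; order 9: 1; order 18: 1.
Total: 24.

24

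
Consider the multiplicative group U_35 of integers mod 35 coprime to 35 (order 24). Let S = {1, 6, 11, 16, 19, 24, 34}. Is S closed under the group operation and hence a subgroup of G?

|S| = 7 does not divide |G| = 24, so by Lagrange S is not a subgroup.

No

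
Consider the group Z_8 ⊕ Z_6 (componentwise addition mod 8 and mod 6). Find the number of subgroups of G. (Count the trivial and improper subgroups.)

|G| = 48, so by Lagrange every subgroup order divides 48. Divisors: 1, 2, 3, 4, 6, 8, 12, 16, 24, 48.
Subgroups by order — order 1: 1; order 2: 3; order 3: 1; order 4: 3; order 6: 3; order 8: 3; order 12: 3; order 16: 1; order 24: 3; order 48: 1.
Total: 1 + 3 + 1 + 3 + 3 + 3 + 3 + 1 + 3 + 1 = 22.

22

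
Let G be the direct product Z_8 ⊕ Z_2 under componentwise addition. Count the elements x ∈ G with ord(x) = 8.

An element (a,b) has order lcm(ord(a), ord(b)); count pairs with lcm equal to 8.
Enumerating gives 8 such elements.

8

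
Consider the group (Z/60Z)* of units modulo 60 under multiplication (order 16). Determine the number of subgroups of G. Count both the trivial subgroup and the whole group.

27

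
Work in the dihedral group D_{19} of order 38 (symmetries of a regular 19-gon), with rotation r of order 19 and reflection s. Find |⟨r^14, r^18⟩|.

|⟨r^14⟩| = 19 and |⟨r^18⟩| = 19, so |H| is a multiple of lcm(19, 19) = 19 and divides |G| = 38.
Closing under the operation: H = {e, r, r^2, r^3, r^4, r^5, r^6, r^7, r^8, r^9, r^10, r^11, r^12, r^13, r^14, r^15, r^16, r^17, r^18}, so |H| = 19.

19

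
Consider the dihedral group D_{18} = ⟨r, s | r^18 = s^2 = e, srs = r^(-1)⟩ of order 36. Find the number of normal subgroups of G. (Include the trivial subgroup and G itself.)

G has 45 subgroups. Checking conjugation-invariance by order — order 1: 1/1 normal; order 2: 1/19 normal; order 3: 1/1 normal; order 4: 0/9 normal; order 6: 1/7 normal; order 9: 1/1 normal; order 12: 0/3 normal; order 18: 3/3 normal; order 36: 1/1 normal.
Total normal subgroups: 9.

9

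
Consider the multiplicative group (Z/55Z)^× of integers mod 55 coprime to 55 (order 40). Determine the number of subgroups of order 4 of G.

3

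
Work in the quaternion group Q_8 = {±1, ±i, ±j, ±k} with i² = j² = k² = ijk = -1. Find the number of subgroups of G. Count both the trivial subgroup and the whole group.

|G| = 8, so by Lagrange every subgroup order divides 8. Divisors: 1, 2, 4, 8.
Subgroups by order — order 1: 1; order 2: 1; order 4: 3; order 8: 1.
Total: 1 + 1 + 3 + 1 = 6.

6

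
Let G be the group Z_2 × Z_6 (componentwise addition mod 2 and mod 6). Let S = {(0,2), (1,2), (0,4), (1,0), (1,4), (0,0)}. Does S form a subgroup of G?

Yes

|S| = 6 divides |G| = 12, consistent with Lagrange.
S contains the identity, every element's inverse is in S, and S is closed under +: it is a subgroup.
In fact S = ⟨(1,2)⟩.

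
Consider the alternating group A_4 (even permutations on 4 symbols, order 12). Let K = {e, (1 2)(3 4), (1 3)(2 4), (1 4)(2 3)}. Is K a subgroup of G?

Yes

|K| = 4 divides |G| = 12, consistent with Lagrange.
K contains the identity, every element's inverse is in K, and K is closed under ∘: it is a subgroup.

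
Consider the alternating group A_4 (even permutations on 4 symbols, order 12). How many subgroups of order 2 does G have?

|G| = 12 and 2 | 12, so subgroups of order 2 are possible by Lagrange.
The subgroups of order 2 are: {e, (1 2)(3 4)}; {e, (1 3)(2 4)}; {e, (1 4)(2 3)}.
So G has 3 subgroups of order 2.

3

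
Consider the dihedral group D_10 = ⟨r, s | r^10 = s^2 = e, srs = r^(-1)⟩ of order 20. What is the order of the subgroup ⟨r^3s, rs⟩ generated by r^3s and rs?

|⟨r^3s⟩| = 2 and |⟨rs⟩| = 2, so |H| is a multiple of lcm(2, 2) = 2 and divides |G| = 20.
Closing under the operation: H = {e, r^2, r^4, r^6, r^8, rs, r^3s, r^5s, r^7s, r^9s}, so |H| = 10.

10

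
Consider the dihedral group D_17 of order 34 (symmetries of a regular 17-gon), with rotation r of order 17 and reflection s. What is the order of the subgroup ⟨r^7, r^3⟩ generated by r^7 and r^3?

|⟨r^7⟩| = 17 and |⟨r^3⟩| = 17, so |H| is a multiple of lcm(17, 17) = 17 and divides |G| = 34.
Closing under the operation: H = {e, r, r^2, r^3, r^4, r^5, r^6, r^7, r^8, r^9, r^10, r^11, r^12, r^13, r^14, r^15, r^16}, so |H| = 17.

17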